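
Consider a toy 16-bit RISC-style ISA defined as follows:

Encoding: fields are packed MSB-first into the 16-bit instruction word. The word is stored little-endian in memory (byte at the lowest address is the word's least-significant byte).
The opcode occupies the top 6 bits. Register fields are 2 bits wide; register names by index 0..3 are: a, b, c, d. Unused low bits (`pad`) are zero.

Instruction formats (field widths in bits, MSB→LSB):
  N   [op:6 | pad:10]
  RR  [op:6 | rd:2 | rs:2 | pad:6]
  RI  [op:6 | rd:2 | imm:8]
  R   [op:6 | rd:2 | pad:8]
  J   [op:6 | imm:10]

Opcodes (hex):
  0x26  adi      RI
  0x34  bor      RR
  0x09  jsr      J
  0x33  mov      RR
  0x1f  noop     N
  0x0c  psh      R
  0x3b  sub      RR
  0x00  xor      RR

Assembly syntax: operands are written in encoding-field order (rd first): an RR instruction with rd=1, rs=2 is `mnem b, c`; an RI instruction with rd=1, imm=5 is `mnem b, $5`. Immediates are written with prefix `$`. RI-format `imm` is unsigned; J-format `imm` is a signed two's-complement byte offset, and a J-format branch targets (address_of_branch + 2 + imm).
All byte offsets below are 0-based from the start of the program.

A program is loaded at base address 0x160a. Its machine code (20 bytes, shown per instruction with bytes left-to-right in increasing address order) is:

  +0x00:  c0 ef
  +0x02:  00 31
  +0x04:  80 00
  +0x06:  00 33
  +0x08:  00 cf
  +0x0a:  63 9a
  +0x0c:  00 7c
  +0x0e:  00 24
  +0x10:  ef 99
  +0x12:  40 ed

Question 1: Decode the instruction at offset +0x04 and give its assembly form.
xor a, c

off 0x04: read 80 00 as little → 0x0080
  opcode bits[15:10]=0x0: xor/RR
  [9:8] rd=0 = a
  [7:6] rs=2 = c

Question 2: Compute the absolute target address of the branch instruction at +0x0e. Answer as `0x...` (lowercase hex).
0x161a

+0x0e: 00 24 ⇒ word 0x2400 (little)
  top 6b → 0x9 → jsr [J]
  [9:0] imm=0 = $0
  target = base 0x160a + off 0x0e + 2 + imm 0 = 0x161a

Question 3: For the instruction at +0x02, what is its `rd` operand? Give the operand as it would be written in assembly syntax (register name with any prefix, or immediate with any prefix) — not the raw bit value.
+0x02: 00 31 ⇒ word 0x3100 (little)
  top 6b → 0xc → psh [R]
  rd@[9:8]=0x1 ⇒ b

b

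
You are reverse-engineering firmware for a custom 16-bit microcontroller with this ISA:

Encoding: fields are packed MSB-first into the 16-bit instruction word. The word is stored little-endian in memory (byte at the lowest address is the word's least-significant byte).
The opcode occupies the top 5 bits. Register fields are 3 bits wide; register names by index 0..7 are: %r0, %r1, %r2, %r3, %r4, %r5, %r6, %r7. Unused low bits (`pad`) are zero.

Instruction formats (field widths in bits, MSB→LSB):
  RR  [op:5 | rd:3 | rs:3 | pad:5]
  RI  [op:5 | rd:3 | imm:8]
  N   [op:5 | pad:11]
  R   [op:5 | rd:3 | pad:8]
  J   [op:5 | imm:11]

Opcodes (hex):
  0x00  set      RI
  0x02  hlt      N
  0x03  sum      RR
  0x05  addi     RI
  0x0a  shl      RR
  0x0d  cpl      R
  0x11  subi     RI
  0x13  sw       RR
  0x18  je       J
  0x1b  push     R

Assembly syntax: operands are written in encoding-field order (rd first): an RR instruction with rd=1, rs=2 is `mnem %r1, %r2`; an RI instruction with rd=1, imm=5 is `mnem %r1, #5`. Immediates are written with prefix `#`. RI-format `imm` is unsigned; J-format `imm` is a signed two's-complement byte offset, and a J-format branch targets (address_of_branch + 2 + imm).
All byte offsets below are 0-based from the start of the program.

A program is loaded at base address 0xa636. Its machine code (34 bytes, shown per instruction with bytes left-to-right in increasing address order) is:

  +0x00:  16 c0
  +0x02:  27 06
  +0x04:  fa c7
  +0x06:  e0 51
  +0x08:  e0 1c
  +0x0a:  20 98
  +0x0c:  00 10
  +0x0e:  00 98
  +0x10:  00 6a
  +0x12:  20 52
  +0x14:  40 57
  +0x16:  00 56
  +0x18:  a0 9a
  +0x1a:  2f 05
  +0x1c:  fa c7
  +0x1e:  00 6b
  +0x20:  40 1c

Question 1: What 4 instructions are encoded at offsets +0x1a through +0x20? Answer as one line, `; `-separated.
off 0x1a: read 2f 05 as little → 0x052f
  opcode bits[15:11]=0x0: set/RI
  rd@[10:8]=0x5 ⇒ %r5
  imm@[7:0]=0x2f ⇒ #47
off 0x1c: read fa c7 as little → 0xc7fa
  opcode bits[15:11]=0x18: je/J
  imm@[10:0]=0x7fa (s11→-6) ⇒ #-6
off 0x1e: read 00 6b as little → 0x6b00
  opcode bits[15:11]=0xd: cpl/R
  rd@[10:8]=0x3 ⇒ %r3
off 0x20: read 40 1c as little → 0x1c40
  opcode bits[15:11]=0x3: sum/RR
  rd@[10:8]=0x4 ⇒ %r4
  rs@[7:5]=0x2 ⇒ %r2

set %r5, #47; je #-6; cpl %r3; sum %r4, %r2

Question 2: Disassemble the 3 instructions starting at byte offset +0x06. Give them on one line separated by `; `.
shl %r1, %r7; sum %r4, %r7; sw %r0, %r1

off 0x06: read e0 51 as little → 0x51e0
  op=0x51e0>>11=0xa ⇒ shl (RR)
  rd: (w>>8)&0x7=0x1 → %r1
  rs: (w>>5)&0x7=0x7 → %r7
off 0x08: read e0 1c as little → 0x1ce0
  op=0x1ce0>>11=0x3 ⇒ sum (RR)
  rd: (w>>8)&0x7=0x4 → %r4
  rs: (w>>5)&0x7=0x7 → %r7
off 0x0a: read 20 98 as little → 0x9820
  op=0x9820>>11=0x13 ⇒ sw (RR)
  rd: (w>>8)&0x7=0x0 → %r0
  rs: (w>>5)&0x7=0x1 → %r1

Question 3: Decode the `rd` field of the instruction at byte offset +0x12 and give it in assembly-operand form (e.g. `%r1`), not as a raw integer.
%r2

@+12  little-endian(20 52) = 0x5220
  top 5b → 0xa → shl [RR]
  rd@[10:8]=0x2 ⇒ %r2
  rs@[7:5]=0x1 ⇒ %r1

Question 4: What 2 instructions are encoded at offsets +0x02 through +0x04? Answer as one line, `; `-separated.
set %r6, #39; je #-6

off 0x02: read 27 06 as little → 0x0627
  op=0x0627>>11=0x0 ⇒ set (RI)
  [10:8] rd=6 = %r6
  [7:0] imm=39 = #39
off 0x04: read fa c7 as little → 0xc7fa
  op=0xc7fa>>11=0x18 ⇒ je (J)
  [10:0] imm=2042 (s11→-6) = #-6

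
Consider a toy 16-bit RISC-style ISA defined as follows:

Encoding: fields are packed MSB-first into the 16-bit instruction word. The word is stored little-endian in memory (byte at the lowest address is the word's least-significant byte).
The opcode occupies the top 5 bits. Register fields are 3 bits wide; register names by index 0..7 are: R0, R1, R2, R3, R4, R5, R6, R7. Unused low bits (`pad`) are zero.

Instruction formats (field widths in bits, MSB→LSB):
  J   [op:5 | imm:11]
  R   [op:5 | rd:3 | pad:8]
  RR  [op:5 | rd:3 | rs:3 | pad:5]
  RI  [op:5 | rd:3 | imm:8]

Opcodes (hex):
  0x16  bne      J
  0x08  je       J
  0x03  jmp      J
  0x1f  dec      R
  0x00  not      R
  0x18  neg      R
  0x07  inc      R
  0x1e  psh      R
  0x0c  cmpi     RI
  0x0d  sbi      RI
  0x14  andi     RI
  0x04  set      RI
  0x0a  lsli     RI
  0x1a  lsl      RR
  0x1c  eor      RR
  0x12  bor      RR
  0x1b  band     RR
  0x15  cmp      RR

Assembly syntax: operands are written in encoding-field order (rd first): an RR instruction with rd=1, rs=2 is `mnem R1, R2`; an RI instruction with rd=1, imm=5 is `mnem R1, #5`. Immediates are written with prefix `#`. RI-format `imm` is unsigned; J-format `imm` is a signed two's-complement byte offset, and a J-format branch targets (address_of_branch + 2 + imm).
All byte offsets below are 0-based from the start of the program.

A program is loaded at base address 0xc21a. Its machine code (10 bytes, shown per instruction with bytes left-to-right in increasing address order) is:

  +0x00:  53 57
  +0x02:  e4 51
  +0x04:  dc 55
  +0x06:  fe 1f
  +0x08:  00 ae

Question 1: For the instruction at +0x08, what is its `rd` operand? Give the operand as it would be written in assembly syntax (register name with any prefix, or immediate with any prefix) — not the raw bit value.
[08] 00 ae → 0xae00
  op=0xae00>>11=0x15 ⇒ cmp (RR)
  rd: (w>>8)&0x7=0x6 → R6
  rs: (w>>5)&0x7=0x0 → R0

R6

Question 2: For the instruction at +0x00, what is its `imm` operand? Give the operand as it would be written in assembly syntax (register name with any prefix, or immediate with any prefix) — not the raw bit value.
#83

+0x00: 53 57 ⇒ word 0x5753 (little)
  top 5b → 0xa → lsli [RI]
  [10:8] rd=7 = R7
  [7:0] imm=83 = #83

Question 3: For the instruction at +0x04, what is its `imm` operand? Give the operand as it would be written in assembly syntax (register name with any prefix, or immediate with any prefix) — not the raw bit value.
@+04  little-endian(dc 55) = 0x55dc
  top 5b → 0xa → lsli [RI]
  rd: (w>>8)&0x7=0x5 → R5
  imm: (w>>0)&0xff=0xdc → #220

#220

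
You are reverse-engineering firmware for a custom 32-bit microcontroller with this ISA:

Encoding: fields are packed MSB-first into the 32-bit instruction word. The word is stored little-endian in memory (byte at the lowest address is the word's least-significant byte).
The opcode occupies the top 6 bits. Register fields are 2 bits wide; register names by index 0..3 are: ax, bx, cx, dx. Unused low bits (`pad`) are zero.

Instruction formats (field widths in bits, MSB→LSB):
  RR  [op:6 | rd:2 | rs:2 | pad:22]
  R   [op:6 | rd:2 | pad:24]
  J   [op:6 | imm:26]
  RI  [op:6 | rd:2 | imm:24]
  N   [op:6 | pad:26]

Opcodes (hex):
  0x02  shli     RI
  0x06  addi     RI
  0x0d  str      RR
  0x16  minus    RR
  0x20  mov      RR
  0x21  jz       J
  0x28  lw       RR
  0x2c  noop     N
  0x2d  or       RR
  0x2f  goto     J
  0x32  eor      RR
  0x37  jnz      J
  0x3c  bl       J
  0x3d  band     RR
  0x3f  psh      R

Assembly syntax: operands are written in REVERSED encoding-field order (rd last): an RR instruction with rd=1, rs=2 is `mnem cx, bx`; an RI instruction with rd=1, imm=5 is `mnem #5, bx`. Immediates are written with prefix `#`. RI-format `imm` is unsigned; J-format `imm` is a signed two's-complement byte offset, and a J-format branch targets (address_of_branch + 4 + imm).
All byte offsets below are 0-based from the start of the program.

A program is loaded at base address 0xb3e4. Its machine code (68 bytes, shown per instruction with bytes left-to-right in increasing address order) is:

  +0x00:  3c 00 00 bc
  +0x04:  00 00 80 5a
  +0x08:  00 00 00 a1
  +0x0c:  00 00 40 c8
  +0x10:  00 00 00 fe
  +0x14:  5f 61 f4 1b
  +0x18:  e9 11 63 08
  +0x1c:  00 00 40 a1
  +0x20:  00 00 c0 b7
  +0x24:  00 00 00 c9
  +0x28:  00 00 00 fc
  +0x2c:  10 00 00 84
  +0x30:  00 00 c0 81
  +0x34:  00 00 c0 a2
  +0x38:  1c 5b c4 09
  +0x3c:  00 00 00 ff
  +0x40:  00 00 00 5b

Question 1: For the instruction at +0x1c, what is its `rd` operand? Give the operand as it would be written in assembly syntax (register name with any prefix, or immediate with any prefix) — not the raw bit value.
bx

off 0x1c: read 00 00 40 a1 as little → 0xa1400000
  opcode bits[31:26]=0x28: lw/RR
  [25:24] rd=1 = bx
  [23:22] rs=1 = bx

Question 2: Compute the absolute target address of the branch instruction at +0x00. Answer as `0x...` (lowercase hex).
[00] 3c 00 00 bc → 0xbc00003c
  top 6b → 0x2f → goto [J]
  [25:0] imm=60 = #60
  target = base 0xb3e4 + off 0x00 + 4 + imm 60 = 0xb424

0xb424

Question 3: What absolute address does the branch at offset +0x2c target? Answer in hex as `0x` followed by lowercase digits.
@+2c  little-endian(10 00 00 84) = 0x84000010
  opcode bits[31:26]=0x21: jz/J
  [25:0] imm=16 = #16
  target = base 0xb3e4 + off 0x2c + 4 + imm 16 = 0xb424

0xb424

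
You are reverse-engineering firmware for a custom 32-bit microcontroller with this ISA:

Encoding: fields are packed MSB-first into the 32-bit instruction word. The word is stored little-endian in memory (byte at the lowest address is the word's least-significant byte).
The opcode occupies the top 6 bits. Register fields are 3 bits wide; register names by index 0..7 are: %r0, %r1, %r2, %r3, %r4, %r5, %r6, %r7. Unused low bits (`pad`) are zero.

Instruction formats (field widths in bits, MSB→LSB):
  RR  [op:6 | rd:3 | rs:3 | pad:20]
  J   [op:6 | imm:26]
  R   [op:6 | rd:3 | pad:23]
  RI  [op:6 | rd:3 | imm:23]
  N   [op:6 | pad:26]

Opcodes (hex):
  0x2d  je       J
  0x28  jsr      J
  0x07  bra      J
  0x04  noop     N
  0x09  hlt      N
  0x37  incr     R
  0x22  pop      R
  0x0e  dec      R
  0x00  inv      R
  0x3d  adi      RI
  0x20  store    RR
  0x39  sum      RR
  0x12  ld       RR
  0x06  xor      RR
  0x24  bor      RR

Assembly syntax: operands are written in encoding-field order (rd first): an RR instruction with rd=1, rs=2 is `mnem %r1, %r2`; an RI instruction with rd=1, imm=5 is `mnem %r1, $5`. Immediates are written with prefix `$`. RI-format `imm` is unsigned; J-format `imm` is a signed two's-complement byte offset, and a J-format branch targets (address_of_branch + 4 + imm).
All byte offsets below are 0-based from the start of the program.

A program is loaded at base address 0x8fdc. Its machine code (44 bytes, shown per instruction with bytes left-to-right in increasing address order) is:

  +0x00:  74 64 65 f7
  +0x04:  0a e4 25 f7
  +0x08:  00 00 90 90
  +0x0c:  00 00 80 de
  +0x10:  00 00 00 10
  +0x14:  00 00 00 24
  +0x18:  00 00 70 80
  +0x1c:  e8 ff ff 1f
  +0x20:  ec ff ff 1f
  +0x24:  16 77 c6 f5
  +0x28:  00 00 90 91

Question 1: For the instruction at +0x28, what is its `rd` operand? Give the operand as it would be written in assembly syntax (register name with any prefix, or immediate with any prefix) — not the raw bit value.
+0x28: 00 00 90 91 ⇒ word 0x91900000 (little)
  op=0x91900000>>26=0x24 ⇒ bor (RR)
  rd: (w>>23)&0x7=0x3 → %r3
  rs: (w>>20)&0x7=0x1 → %r1

%r3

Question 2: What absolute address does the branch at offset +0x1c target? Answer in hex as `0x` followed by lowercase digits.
[1c] e8 ff ff 1f → 0x1fffffe8
  opcode bits[31:26]=0x7: bra/J
  imm: (w>>0)&0x3ffffff=0x3ffffe8 (s26→-24) → $-24
  target = base 0x8fdc + off 0x1c + 4 + imm -24 = 0x8fe4

0x8fe4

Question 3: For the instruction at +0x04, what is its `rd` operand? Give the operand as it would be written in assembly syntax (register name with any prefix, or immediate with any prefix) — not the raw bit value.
%r6

off 0x04: read 0a e4 25 f7 as little → 0xf725e40a
  opcode bits[31:26]=0x3d: adi/RI
  rd@[25:23]=0x6 ⇒ %r6
  imm@[22:0]=0x25e40a ⇒ $2483210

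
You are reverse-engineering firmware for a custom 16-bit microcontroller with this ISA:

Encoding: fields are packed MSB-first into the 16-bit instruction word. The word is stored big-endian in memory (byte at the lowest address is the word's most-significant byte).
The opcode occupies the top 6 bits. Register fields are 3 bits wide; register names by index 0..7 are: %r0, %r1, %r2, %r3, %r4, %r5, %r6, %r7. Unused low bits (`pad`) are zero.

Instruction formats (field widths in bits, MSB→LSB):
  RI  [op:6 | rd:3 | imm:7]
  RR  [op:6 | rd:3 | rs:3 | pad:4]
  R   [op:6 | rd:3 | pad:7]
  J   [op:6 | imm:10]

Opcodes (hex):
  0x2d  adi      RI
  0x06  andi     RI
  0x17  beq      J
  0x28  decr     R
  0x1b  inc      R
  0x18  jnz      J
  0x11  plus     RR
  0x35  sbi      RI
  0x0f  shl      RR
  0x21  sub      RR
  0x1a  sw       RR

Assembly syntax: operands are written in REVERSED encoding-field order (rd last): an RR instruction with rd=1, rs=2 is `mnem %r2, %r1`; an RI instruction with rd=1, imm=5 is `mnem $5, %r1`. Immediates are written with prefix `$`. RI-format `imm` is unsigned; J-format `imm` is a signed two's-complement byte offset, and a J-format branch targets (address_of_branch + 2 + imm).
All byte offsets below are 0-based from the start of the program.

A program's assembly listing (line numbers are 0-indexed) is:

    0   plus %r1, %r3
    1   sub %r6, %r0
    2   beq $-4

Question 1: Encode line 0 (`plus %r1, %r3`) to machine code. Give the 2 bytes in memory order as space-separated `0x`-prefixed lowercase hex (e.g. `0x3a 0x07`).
L0: plus op=0x11:6|rd=3:3|rs=1:3|pad=0:4 ⇒ 0x4590 ⇒ big 45 90

0x45 0x90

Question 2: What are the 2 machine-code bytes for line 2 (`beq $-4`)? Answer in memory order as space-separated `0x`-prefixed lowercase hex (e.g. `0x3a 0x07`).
0x5f 0xfc

line 2 (beq): pack op=0x17:6|imm=-4:10 = 0x5ffc; big→ 5f fc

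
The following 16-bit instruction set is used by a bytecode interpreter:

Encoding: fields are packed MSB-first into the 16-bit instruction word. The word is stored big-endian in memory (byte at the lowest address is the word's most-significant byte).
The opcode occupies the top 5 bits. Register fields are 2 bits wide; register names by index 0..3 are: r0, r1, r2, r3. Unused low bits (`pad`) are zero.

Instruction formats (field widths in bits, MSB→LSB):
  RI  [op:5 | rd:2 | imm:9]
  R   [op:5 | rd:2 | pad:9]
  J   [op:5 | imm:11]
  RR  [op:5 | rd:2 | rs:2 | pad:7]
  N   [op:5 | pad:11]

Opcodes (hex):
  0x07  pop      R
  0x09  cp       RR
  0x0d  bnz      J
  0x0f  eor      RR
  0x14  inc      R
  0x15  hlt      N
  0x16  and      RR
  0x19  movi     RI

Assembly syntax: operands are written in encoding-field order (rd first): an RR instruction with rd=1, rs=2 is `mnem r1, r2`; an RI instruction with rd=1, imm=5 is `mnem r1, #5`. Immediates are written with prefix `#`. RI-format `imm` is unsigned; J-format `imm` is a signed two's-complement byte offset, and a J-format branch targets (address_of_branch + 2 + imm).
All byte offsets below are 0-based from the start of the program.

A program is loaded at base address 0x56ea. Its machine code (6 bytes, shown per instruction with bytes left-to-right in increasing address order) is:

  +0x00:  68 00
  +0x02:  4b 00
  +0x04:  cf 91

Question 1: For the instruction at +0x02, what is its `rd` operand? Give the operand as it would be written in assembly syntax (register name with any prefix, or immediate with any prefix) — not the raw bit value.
@+02  big-endian(4b 00) = 0x4b00
  op=0x4b00>>11=0x9 ⇒ cp (RR)
  rd: (w>>9)&0x3=0x1 → r1
  rs: (w>>7)&0x3=0x2 → r2

r1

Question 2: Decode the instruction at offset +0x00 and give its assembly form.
off 0x00: read 68 00 as big → 0x6800
  opcode bits[15:11]=0xd: bnz/J
  imm: (w>>0)&0x7ff=0x0 → #0

bnz #0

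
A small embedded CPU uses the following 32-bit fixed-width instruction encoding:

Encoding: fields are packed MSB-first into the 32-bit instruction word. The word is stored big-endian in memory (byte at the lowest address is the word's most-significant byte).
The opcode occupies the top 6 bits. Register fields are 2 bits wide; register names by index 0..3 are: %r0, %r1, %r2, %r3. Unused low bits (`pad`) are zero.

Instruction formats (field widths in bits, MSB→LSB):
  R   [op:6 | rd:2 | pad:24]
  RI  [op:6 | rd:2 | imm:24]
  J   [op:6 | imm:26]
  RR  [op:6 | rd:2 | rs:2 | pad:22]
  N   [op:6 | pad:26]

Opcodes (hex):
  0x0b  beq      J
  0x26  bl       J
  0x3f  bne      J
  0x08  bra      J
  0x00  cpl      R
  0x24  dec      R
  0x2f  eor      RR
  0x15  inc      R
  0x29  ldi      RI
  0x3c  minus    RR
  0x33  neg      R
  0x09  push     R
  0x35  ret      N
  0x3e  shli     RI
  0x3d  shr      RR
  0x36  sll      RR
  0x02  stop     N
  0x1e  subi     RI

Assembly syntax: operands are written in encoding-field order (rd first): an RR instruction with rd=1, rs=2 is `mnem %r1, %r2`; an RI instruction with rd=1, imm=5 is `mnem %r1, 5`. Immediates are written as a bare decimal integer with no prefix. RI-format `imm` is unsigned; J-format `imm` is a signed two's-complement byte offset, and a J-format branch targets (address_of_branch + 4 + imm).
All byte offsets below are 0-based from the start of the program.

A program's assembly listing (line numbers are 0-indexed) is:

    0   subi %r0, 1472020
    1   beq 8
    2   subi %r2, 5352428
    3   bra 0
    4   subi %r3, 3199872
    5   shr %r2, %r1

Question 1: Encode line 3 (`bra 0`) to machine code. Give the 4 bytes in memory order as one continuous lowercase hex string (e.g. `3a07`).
3. bra fields op=0x8:6|imm=0:26 → word 20000000h → 20 00 00 00

20000000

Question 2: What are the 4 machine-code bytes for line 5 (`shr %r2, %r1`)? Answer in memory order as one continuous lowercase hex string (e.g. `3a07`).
L5: shr op=0x3d:6|rd=2:2|rs=1:2|pad=0:22 ⇒ 0xf6400000 ⇒ big f6 40 00 00

f6400000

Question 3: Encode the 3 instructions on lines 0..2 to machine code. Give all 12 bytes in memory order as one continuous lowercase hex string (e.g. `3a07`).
line 0 (subi): pack op=0x1e:6|rd=0:2|imm=1472020:24 = 0x78167614; big→ 78 16 76 14
line 1 (beq): pack op=0xb:6|imm=8:26 = 0x2c000008; big→ 2c 00 00 08
line 2 (subi): pack op=0x1e:6|rd=2:2|imm=5352428:24 = 0x7a51abec; big→ 7a 51 ab ec

781676142c0000087a51abec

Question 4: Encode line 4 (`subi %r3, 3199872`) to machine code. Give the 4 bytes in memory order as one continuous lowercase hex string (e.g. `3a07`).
7b30d380

line 4 (subi): pack op=0x1e:6|rd=3:2|imm=3199872:24 = 0x7b30d380; big→ 7b 30 d3 80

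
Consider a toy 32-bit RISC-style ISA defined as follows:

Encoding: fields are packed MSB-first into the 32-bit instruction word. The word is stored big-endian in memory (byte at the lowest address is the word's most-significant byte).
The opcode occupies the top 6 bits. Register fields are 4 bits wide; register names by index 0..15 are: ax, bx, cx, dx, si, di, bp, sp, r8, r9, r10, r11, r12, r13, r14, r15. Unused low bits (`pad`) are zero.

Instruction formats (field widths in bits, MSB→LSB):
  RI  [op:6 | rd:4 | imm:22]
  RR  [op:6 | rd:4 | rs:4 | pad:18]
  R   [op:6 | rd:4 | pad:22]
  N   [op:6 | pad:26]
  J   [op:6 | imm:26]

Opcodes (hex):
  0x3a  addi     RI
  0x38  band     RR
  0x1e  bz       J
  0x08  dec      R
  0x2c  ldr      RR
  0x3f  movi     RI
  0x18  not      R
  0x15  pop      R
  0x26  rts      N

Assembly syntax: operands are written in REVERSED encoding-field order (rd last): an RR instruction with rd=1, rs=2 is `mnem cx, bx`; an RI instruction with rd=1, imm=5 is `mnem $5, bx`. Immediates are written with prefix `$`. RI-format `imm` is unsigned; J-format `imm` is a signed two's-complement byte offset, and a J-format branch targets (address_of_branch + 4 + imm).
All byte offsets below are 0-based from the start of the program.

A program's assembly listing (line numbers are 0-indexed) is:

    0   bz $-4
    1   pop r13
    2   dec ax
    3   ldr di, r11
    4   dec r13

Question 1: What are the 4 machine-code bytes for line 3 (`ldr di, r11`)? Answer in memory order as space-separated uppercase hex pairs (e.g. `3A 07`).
line 3 (ldr): pack op=0x2c:6|rd=11:4|rs=5:4|pad=0:18 = 0xb2d40000; big→ b2 d4 00 00

B2 D4 00 00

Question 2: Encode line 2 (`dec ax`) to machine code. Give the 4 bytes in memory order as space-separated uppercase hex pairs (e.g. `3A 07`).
20 00 00 00

2. dec fields op=0x8:6|rd=0:4|pad=0:22 → word 20000000h → 20 00 00 00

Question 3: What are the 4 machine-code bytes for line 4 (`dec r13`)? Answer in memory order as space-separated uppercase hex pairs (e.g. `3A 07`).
line 4 (dec): pack op=0x8:6|rd=13:4|pad=0:22 = 0x23400000; big→ 23 40 00 00

23 40 00 00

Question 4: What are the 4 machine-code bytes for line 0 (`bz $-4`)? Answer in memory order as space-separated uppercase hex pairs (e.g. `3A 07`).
0. bz fields op=0x1e:6|imm=-4:26 → word 7bfffffch → 7b ff ff fc

7B FF FF FC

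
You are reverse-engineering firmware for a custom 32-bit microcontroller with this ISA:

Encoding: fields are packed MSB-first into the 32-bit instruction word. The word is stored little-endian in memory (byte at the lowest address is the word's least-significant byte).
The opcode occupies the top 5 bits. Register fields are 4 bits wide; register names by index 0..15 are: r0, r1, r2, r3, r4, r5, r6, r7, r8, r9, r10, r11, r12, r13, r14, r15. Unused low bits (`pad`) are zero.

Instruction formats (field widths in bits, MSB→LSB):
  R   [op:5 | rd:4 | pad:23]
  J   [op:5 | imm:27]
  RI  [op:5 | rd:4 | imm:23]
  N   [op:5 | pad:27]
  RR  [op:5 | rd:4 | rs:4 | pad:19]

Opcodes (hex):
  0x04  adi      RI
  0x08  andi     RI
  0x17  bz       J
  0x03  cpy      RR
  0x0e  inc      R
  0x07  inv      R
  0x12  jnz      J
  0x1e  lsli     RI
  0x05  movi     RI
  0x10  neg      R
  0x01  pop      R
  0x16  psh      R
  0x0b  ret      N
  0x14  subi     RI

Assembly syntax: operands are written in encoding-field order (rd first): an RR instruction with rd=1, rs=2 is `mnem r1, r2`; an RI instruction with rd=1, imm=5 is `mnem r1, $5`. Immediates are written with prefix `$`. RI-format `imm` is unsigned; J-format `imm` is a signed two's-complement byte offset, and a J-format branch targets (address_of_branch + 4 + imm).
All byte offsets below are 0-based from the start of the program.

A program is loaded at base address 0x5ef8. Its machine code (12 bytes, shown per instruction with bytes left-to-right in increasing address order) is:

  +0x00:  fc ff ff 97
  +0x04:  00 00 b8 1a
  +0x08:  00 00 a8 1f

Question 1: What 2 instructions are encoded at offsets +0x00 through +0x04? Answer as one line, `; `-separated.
@+00  little-endian(fc ff ff 97) = 0x97fffffc
  op=0x97fffffc>>27=0x12 ⇒ jnz (J)
  imm@[26:0]=0x7fffffc (s27→-4) ⇒ $-4
@+04  little-endian(00 00 b8 1a) = 0x1ab80000
  op=0x1ab80000>>27=0x3 ⇒ cpy (RR)
  rd@[26:23]=0x5 ⇒ r5
  rs@[22:19]=0x7 ⇒ r7

jnz $-4; cpy r5, r7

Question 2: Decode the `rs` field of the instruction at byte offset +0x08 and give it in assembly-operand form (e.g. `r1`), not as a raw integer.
r5

@+08  little-endian(00 00 a8 1f) = 0x1fa80000
  opcode bits[31:27]=0x3: cpy/RR
  [26:23] rd=15 = r15
  [22:19] rs=5 = r5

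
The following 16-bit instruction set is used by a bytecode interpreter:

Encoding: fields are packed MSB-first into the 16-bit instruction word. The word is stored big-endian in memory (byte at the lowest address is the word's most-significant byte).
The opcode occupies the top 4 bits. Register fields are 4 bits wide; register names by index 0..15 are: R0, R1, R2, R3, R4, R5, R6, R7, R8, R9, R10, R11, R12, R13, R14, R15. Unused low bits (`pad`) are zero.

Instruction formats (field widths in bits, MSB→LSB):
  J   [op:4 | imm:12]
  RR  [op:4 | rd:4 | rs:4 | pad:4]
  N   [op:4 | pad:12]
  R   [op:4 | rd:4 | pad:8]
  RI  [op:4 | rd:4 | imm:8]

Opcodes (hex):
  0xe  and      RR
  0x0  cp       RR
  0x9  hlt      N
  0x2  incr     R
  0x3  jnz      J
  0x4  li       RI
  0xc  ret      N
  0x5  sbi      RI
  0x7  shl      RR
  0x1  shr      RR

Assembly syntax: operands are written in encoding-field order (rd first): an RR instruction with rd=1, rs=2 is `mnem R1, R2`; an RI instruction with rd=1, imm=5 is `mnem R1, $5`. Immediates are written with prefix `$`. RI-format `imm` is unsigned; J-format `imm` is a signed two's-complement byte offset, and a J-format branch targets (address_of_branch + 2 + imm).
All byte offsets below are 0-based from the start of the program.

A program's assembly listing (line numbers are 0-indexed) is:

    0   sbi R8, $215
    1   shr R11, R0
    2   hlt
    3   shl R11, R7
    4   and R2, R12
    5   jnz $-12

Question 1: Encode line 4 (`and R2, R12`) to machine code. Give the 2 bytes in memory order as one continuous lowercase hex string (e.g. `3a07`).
e2c0

L4: and op=0xe:4|rd=2:4|rs=12:4|pad=0:4 ⇒ 0xe2c0 ⇒ big e2 c0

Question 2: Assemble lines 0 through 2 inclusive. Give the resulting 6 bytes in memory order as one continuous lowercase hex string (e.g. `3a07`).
L0: sbi op=0x5:4|rd=8:4|imm=215:8 ⇒ 0x58d7 ⇒ big 58 d7
L1: shr op=0x1:4|rd=11:4|rs=0:4|pad=0:4 ⇒ 0x1b00 ⇒ big 1b 00
L2: hlt op=0x9:4|pad=0:12 ⇒ 0x9000 ⇒ big 90 00

58d71b009000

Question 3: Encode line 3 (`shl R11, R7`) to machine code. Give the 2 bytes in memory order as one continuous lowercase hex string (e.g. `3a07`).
3. shl fields op=0x7:4|rd=11:4|rs=7:4|pad=0:4 → word 7b70h → 7b 70

7b70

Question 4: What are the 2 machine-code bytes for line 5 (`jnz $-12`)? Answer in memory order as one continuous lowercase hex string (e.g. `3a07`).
3ff4

L5: jnz op=0x3:4|imm=-12:12 ⇒ 0x3ff4 ⇒ big 3f f4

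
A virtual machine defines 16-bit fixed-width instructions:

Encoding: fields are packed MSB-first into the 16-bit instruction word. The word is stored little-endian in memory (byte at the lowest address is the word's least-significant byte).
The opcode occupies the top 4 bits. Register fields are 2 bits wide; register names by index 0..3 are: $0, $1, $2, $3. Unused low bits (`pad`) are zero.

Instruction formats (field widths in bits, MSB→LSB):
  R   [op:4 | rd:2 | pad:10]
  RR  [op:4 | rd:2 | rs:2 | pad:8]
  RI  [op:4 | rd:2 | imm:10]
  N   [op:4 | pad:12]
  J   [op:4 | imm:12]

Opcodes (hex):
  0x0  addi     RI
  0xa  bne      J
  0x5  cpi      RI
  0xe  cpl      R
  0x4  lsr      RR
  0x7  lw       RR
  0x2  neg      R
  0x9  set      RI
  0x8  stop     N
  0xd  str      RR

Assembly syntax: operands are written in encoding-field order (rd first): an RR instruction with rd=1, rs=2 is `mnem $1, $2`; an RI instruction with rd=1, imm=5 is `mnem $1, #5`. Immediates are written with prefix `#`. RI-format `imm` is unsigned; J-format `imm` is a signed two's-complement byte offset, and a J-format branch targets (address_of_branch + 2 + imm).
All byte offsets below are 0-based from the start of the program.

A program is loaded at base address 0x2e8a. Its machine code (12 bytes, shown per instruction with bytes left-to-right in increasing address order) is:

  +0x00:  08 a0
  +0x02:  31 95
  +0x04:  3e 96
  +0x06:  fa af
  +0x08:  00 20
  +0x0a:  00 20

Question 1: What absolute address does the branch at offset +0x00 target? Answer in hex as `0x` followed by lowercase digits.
+0x00: 08 a0 ⇒ word 0xa008 (little)
  top 4b → 0xa → bne [J]
  imm: (w>>0)&0xfff=0x8 → #8
  target = base 0x2e8a + off 0x00 + 2 + imm 8 = 0x2e94

0x2e94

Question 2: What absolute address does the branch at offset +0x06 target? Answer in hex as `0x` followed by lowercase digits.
0x2e8c

off 0x06: read fa af as little → 0xaffa
  top 4b → 0xa → bne [J]
  imm: (w>>0)&0xfff=0xffa (s12→-6) → #-6
  target = base 0x2e8a + off 0x06 + 2 + imm -6 = 0x2e8c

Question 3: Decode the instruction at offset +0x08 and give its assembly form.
@+08  little-endian(00 20) = 0x2000
  top 4b → 0x2 → neg [R]
  rd: (w>>10)&0x3=0x0 → $0

neg $0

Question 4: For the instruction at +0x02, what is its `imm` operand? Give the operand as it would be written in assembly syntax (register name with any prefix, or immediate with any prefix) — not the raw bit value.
off 0x02: read 31 95 as little → 0x9531
  opcode bits[15:12]=0x9: set/RI
  [11:10] rd=1 = $1
  [9:0] imm=305 = #305

#305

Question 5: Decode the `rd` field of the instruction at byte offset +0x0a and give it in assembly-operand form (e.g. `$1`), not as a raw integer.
+0x0a: 00 20 ⇒ word 0x2000 (little)
  opcode bits[15:12]=0x2: neg/R
  rd@[11:10]=0x0 ⇒ $0

$0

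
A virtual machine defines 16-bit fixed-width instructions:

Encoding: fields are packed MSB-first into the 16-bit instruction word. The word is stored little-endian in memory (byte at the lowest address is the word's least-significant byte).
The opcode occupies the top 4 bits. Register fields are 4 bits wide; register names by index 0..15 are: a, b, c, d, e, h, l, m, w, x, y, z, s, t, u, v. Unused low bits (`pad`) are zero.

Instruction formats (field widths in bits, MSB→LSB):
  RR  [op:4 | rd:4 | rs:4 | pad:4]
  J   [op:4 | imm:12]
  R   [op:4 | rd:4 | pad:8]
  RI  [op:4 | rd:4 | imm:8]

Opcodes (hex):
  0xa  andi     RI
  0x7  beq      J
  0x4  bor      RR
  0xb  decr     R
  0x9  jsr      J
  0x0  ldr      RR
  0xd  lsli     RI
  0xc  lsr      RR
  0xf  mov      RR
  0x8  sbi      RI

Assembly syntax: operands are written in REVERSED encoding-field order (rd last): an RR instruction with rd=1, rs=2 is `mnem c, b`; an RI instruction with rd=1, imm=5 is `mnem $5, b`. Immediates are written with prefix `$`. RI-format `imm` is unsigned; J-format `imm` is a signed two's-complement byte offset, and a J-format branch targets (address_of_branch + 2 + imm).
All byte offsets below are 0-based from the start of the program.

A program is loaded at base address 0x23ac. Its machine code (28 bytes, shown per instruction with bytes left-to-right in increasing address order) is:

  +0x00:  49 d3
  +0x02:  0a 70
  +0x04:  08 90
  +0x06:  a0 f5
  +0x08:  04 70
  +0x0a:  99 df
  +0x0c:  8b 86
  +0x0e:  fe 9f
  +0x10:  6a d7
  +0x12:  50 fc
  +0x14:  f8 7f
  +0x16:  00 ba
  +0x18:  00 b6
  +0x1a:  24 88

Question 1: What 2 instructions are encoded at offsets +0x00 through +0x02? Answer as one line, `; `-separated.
off 0x00: read 49 d3 as little → 0xd349
  op=0xd349>>12=0xd ⇒ lsli (RI)
  rd: (w>>8)&0xf=0x3 → d
  imm: (w>>0)&0xff=0x49 → $73
off 0x02: read 0a 70 as little → 0x700a
  op=0x700a>>12=0x7 ⇒ beq (J)
  imm: (w>>0)&0xfff=0xa → $10

lsli $73, d; beq $10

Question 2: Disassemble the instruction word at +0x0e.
jsr $-2

@+0e  little-endian(fe 9f) = 0x9ffe
  opcode bits[15:12]=0x9: jsr/J
  imm@[11:0]=0xffe (s12→-2) ⇒ $-2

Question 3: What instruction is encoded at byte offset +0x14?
beq $-8

@+14  little-endian(f8 7f) = 0x7ff8
  op=0x7ff8>>12=0x7 ⇒ beq (J)
  imm@[11:0]=0xff8 (s12→-8) ⇒ $-8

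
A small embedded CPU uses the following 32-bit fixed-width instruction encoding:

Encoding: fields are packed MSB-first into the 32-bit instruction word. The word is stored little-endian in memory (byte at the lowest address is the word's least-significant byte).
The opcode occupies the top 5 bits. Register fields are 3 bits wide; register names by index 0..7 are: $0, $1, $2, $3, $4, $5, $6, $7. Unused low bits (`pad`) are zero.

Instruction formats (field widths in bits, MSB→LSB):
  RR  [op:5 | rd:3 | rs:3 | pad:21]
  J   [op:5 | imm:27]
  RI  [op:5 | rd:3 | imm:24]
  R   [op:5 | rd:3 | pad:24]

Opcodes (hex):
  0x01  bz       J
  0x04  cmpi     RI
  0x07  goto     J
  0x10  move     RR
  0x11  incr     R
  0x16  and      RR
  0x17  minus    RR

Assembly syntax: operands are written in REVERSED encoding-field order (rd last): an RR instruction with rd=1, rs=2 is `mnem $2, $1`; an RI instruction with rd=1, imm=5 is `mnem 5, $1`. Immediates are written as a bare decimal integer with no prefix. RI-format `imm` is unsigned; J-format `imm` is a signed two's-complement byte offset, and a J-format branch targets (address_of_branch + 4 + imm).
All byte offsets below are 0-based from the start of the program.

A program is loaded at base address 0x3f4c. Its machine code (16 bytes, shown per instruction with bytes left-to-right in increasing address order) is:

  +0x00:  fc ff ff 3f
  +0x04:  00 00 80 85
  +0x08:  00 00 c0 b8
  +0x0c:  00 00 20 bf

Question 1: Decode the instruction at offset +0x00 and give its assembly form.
goto -4

@+00  little-endian(fc ff ff 3f) = 0x3ffffffc
  top 5b → 0x7 → goto [J]
  imm@[26:0]=0x7fffffc (s27→-4) ⇒ -4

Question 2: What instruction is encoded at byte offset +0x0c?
off 0x0c: read 00 00 20 bf as little → 0xbf200000
  op=0xbf200000>>27=0x17 ⇒ minus (RR)
  rd: (w>>24)&0x7=0x7 → $7
  rs: (w>>21)&0x7=0x1 → $1

minus $1, $7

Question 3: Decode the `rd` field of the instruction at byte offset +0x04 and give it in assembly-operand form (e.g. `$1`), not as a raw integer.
$5

[04] 00 00 80 85 → 0x85800000
  opcode bits[31:27]=0x10: move/RR
  rd: (w>>24)&0x7=0x5 → $5
  rs: (w>>21)&0x7=0x4 → $4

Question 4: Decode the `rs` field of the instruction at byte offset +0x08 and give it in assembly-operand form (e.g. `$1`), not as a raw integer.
$6

@+08  little-endian(00 00 c0 b8) = 0xb8c00000
  op=0xb8c00000>>27=0x17 ⇒ minus (RR)
  rd@[26:24]=0x0 ⇒ $0
  rs@[23:21]=0x6 ⇒ $6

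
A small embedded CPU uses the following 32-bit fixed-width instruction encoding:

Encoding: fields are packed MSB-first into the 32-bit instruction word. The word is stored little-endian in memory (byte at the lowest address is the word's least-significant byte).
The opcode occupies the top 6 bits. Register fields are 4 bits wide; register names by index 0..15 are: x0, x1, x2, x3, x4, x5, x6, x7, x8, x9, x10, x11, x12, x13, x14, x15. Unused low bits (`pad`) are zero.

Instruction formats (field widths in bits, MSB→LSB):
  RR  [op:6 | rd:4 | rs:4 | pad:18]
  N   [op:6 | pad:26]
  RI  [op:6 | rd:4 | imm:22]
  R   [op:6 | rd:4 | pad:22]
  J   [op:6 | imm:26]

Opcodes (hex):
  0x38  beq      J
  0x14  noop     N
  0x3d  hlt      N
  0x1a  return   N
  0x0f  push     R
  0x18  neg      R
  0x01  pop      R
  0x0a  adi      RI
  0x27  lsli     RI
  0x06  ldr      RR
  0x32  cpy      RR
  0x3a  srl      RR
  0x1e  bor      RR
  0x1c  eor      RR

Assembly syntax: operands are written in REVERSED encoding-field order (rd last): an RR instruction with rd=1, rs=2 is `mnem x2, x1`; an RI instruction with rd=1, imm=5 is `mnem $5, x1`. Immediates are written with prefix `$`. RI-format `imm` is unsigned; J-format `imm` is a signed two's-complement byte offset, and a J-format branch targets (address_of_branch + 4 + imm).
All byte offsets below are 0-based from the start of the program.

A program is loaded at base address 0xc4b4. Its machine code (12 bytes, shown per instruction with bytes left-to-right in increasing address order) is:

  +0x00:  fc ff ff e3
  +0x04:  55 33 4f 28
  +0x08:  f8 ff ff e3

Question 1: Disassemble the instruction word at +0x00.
beq $-4

off 0x00: read fc ff ff e3 as little → 0xe3fffffc
  top 6b → 0x38 → beq [J]
  imm: (w>>0)&0x3ffffff=0x3fffffc (s26→-4) → $-4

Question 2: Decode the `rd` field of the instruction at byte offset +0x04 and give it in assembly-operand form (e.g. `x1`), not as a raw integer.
x1

off 0x04: read 55 33 4f 28 as little → 0x284f3355
  top 6b → 0xa → adi [RI]
  rd@[25:22]=0x1 ⇒ x1
  imm@[21:0]=0xf3355 ⇒ $996181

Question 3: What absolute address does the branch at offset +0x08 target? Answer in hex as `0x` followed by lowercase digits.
@+08  little-endian(f8 ff ff e3) = 0xe3fffff8
  top 6b → 0x38 → beq [J]
  imm@[25:0]=0x3fffff8 (s26→-8) ⇒ $-8
  target = base 0xc4b4 + off 0x08 + 4 + imm -8 = 0xc4b8

0xc4b8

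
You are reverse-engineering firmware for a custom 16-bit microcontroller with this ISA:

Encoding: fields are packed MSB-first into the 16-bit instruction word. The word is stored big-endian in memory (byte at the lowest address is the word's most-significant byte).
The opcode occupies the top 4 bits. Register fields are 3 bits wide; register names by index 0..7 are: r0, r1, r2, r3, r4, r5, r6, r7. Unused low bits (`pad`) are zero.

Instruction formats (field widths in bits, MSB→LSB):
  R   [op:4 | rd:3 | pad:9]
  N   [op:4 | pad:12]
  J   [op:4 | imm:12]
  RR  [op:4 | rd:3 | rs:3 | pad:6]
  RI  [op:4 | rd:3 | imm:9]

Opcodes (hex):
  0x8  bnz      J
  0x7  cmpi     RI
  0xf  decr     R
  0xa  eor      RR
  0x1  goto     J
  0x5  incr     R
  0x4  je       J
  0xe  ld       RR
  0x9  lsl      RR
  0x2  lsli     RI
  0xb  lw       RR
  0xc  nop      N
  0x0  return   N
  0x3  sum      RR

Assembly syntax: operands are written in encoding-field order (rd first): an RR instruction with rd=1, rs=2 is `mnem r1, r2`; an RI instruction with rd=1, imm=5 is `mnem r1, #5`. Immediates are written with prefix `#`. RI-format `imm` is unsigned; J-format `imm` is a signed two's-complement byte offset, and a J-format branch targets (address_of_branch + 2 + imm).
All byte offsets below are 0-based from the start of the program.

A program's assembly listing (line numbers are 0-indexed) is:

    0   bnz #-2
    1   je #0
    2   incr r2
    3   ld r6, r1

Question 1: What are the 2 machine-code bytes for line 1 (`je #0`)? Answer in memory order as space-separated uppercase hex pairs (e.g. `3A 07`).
1. je fields op=0x4:4|imm=0:12 → word 4000h → 40 00

40 00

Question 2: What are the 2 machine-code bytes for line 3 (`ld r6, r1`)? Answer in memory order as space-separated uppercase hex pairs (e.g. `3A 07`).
3. ld fields op=0xe:4|rd=6:3|rs=1:3|pad=0:6 → word ec40h → ec 40

EC 40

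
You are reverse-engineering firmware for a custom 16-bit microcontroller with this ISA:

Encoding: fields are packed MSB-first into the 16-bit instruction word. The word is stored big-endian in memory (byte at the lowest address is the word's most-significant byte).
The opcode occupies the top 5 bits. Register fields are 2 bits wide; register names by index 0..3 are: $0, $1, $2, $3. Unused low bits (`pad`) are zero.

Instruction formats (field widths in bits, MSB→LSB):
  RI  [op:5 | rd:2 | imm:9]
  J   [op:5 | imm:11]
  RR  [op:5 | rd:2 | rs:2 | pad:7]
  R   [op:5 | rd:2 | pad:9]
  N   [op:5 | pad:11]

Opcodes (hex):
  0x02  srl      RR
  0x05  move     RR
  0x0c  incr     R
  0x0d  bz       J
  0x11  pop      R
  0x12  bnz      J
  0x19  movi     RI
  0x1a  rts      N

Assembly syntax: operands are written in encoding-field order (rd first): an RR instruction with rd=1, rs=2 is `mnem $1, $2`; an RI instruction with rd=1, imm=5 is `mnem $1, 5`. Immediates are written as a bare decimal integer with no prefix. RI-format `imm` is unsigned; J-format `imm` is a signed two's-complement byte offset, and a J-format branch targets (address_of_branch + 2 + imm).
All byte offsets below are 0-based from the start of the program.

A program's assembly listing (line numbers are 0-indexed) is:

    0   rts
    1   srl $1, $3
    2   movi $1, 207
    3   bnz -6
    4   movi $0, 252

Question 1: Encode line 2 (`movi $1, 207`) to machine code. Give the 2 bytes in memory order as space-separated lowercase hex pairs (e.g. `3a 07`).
ca cf

L2: movi op=0x19:5|rd=1:2|imm=207:9 ⇒ 0xcacf ⇒ big ca cf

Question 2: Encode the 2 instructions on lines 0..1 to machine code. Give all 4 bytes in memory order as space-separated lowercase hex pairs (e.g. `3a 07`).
d0 00 13 80

0. rts fields op=0x1a:5|pad=0:11 → word d000h → d0 00
1. srl fields op=0x2:5|rd=1:2|rs=3:2|pad=0:7 → word 1380h → 13 80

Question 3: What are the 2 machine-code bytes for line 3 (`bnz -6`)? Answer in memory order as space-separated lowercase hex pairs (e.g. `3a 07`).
97 fa

L3: bnz op=0x12:5|imm=-6:11 ⇒ 0x97fa ⇒ big 97 fa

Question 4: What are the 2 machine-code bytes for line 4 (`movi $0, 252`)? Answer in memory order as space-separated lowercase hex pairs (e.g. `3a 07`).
L4: movi op=0x19:5|rd=0:2|imm=252:9 ⇒ 0xc8fc ⇒ big c8 fc

c8 fc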